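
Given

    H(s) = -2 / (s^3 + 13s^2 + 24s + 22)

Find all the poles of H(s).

s = -11, -1 ± j

The poles are the roots of the denominator s^3 + 13s^2 + 24s + 22 = 0.
Trying s = -11: the polynomial evaluates to 0, so (s + 11) is a factor.
Dividing out leaves s^2 + 2s + 2 = 0.
The quadratic formula then gives s = -1 ± 1j.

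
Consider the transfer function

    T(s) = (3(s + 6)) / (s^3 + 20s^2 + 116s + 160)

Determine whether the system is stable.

stable

The denominator s^3 + 20s^2 + 116s + 160 factors as (s + 10)(s + 2)(s + 8), giving poles at s = -10, -2, -8.
Since all poles lie strictly in the left half-plane, the system is stable.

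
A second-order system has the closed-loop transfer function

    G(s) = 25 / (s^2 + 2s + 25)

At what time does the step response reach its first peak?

Comparing s^2 + 2s + 25 to s^2 + 2ζωₙs + ωₙ²: ωₙ = 5 rad/s and ζ = 2/(2·5) = 0.2.
ζωₙ = 2/2 = 1, so ω_d = ωₙ√(1−ζ²) = √(ωₙ² − (ζωₙ)²) = √(25 − 1²) = √24 ≈ 4.899 rad/s.
t_p = π/ω_d = π/4.899 ≈ 0.6413 s.

t_p ≈ 0.6413 s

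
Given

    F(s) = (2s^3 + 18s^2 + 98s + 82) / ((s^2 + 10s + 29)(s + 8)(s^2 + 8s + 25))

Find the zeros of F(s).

Set the numerator to zero: 2s^3 + 18s^2 + 98s + 82 = 0, i.e. 2·(s^3 + 9s^2 + 49s + 41) = 0.
Factoring: (s^2 + 8s + 41)(s + 1) = 0.

s = -4 ± 5j, -1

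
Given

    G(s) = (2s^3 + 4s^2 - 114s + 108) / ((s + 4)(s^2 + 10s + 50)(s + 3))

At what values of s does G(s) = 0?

s = 1, -9, 6

Set the numerator to zero: 2s^3 + 4s^2 - 114s + 108 = 0, i.e. 2·(s^3 + 2s^2 - 57s + 54) = 0.
Factoring: (s - 1)(s + 9)(s - 6) = 0.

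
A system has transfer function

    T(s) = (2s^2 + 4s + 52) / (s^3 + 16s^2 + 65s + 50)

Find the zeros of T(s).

Set the numerator to zero: 2s^2 + 4s + 52 = 0, i.e. 2·(s^2 + 2s + 26) = 0.
Factoring: (s^2 + 2s + 26) = 0.

s = -1 ± 5j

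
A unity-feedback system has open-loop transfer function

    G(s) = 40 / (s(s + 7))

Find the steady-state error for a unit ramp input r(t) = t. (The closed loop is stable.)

e_ss = 0.1750

G(s) has one pole at the origin.
This is a Type 1 system. Kv = lim_{s→0} s·G(s) = 40/7.
e_ss = 1/Kv = 1/(40/7) = 7/40 ≈ 0.1750.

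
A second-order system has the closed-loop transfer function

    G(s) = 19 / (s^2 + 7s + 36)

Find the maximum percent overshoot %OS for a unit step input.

%OS ≈ 10.5%

Comparing s^2 + 7s + 36 to s^2 + 2ζωₙs + ωₙ²: ωₙ = 6 rad/s and ζ = 7/(2·6) ≈ 0.5833.
%OS = 100·exp(−πζ/√(1−ζ²)) = 100·exp(−π·0.5833/√(1−0.5833²)) ≈ 10.5%.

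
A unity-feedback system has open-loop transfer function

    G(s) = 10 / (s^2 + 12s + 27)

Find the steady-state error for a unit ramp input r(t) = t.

G(s) has no poles at the origin.
This is a Type 0 system; Kv = lim_{s→0} s·G(s) = 0, so the steady-state error for a ramp input is infinite.

e_ss = ∞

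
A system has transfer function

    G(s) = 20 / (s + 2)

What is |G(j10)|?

Substitute s = j10: numerator = 20, denominator = 2 + j10.
|G(j10)| = |20| / |2 + j10| = 20 / 10.198 ≈ 1.961.

|G(j10)| ≈ 1.961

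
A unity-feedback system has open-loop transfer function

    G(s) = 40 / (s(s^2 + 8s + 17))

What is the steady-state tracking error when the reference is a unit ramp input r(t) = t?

e_ss = 0.4250

G(s) has one pole at the origin.
This is a Type 1 system. Kv = lim_{s→0} s·G(s) = 40/17.
e_ss = 1/Kv = 1/(40/17) = 17/40 ≈ 0.4250.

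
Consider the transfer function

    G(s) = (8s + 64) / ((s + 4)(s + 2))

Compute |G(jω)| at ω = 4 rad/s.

Substitute s = j4: numerator = 64 + j32, denominator = -8 + j24.
|G(j4)| = |64 + j32| / |-8 + j24| = 71.554 / 25.298 ≈ 2.828.

|G(j4)| ≈ 2.828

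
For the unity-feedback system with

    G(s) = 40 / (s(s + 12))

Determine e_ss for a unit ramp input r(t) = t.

G(s) has one pole at the origin.
This is a Type 1 system. Kv = lim_{s→0} s·G(s) = 40/12 = 10/3.
e_ss = 1/Kv = 1/(10/3) = 3/10 ≈ 0.3000.

e_ss = 0.3000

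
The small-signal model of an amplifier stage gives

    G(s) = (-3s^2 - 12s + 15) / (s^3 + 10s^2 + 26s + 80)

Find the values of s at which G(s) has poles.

s = -1 + 3j, -1 - 3j, -8

The poles are the roots of the denominator s^3 + 10s^2 + 26s + 80 = 0.
Trying s = -8: the polynomial evaluates to 0, so (s + 8) is a factor.
Dividing out leaves s^2 + 2s + 10 = 0.
The quadratic formula then gives s = -1 ± 3j.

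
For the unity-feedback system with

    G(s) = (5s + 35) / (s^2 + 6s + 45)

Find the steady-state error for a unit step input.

G(s) has no poles at the origin.
This is a Type 0 system. Kp = lim_{s→0} G(s) = 35/45 = 7/9.
e_ss = 1/(1 + Kp) = 1/(1 + 7/9) = 9/16 ≈ 0.5625.

e_ss = 0.5625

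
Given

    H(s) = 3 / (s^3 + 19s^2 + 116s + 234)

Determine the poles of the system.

The poles are the roots of the denominator s^3 + 19s^2 + 116s + 234 = 0.
Trying s = -9: the polynomial evaluates to 0, so (s + 9) is a factor.
Dividing out leaves s^2 + 10s + 26 = 0.
The quadratic formula then gives s = -5 ± 1j.

s = -5 ± j, -9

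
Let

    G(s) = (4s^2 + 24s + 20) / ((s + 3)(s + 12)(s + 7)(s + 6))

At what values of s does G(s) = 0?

s = -5, -1

Set the numerator to zero: 4s^2 + 24s + 20 = 0, i.e. 4·(s^2 + 6s + 5) = 0.
Factoring: (s + 5)(s + 1) = 0.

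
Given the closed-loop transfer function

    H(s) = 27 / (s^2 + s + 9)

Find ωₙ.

ωₙ = 3 rad/s

Compare the denominator to the standard form s^2 + 2ζωₙs + ωₙ².
ωₙ² = 9, so ωₙ = 3 rad/s.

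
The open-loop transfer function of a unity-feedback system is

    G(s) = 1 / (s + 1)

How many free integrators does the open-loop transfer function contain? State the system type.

Type 0

The denominator has no factor of s at the origin — no free integrator — so this is a Type 0 system.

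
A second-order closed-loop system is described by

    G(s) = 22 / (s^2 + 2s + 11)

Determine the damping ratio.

ζ ≈ 0.3015

Compare the denominator to the standard form s^2 + 2ζωₙs + ωₙ².
ωₙ² = 11, so ωₙ = √11 ≈ 3.317 rad/s.
2ζωₙ = 2, so ζ = 2/(2·√11) ≈ 0.3015.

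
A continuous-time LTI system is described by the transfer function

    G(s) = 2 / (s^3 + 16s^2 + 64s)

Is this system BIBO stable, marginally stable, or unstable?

marginally stable

The denominator s^3 + 16s^2 + 64s factors as s(s + 8)^2, giving poles at s = 0, -8, -8.
Since the simple pole(s) at s = 0 lie on the jω-axis with none in the right half-plane, the system is marginally stable.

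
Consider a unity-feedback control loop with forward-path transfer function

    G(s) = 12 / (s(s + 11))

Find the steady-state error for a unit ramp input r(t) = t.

e_ss = 0.9167

G(s) has one pole at the origin.
This is a Type 1 system. Kv = lim_{s→0} s·G(s) = 12/11.
e_ss = 1/Kv = 1/(12/11) = 11/12 ≈ 0.9167.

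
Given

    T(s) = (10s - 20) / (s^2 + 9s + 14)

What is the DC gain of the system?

Set s = 0: T(0) = (-20) / (14) = -10/7.

T(0) = -10/7 ≈ -1.429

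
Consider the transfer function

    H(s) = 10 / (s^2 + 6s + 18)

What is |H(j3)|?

Substitute s = j3: numerator = 10, denominator = 9 + j18.
|H(j3)| = |10| / |9 + j18| = 10 / 20.125 ≈ 0.4969.

|H(j3)| ≈ 0.4969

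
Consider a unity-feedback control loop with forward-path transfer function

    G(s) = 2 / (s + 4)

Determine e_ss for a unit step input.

G(s) has no poles at the origin.
This is a Type 0 system. Kp = lim_{s→0} G(s) = 2/4 = 1/2.
e_ss = 1/(1 + Kp) = 1/(1 + 1/2) = 2/3 ≈ 0.6667.

e_ss = 0.6667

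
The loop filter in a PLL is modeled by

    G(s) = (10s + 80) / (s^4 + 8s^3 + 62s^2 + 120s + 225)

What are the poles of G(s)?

s = -3 ± 6j, -1 ± 2j

The poles are the roots of the denominator s^4 + 8s^3 + 62s^2 + 120s + 225 = 0.
No real roots exist; factor into two real quadratics: (s^2 + 6s + 45)(s^2 + 2s + 5) = 0.
Each quadratic gives a conjugate pair via the quadratic formula.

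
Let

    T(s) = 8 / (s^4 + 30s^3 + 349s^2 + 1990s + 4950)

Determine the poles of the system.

The poles are the roots of the denominator s^4 + 30s^3 + 349s^2 + 1990s + 4950 = 0.
Trying s = -9: the polynomial evaluates to 0, so (s + 9) is a factor.
Dividing out leaves s^3 + 21s^2 + 160s + 550 = 0.
This factors further as (s^2 + 10s + 50)(s + 11) = 0.

s = -9, -5 ± 5j, -11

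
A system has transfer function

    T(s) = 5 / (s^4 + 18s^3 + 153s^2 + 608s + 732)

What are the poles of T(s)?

The poles are the roots of the denominator s^4 + 18s^3 + 153s^2 + 608s + 732 = 0.
Trying s = -2: the polynomial evaluates to 0, so (s + 2) is a factor.
Dividing out leaves s^3 + 16s^2 + 121s + 366 = 0.
This factors further as (s^2 + 10s + 61)(s + 6) = 0.

s = -5 ± 6j, -2, -6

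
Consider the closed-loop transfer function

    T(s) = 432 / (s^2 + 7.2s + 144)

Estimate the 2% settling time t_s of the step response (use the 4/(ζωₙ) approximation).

t_s ≈ 1.111 s

Comparing s^2 + 7.2s + 144 to s^2 + 2ζωₙs + ωₙ²: ωₙ = 12 rad/s and ζ = 7.2/(2·12) = 0.3.
ζωₙ = 7.2/2 = 3.6, so t_s ≈ 4/(ζωₙ) = 4/3.6 ≈ 1.111 s.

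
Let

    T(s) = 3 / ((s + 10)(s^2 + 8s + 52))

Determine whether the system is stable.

The poles can be read from the denominator factors: s = -10, -4 + 6j, -4 - 6j.
Since all poles lie strictly in the left half-plane, the system is stable.

stable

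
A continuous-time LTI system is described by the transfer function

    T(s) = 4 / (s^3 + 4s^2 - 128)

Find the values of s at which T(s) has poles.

The poles are the roots of the denominator s^3 + 4s^2 - 128 = 0.
Trying s = 4: the polynomial evaluates to 0, so (s - 4) is a factor.
Dividing out leaves s^2 + 8s + 32 = 0.
The quadratic formula then gives s = -4 ± 4j.

s = -4 ± 4j, 4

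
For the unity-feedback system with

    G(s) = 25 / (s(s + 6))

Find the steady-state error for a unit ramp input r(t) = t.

e_ss = 0.2400

G(s) has one pole at the origin.
This is a Type 1 system. Kv = lim_{s→0} s·G(s) = 25/6.
e_ss = 1/Kv = 1/(25/6) = 6/25 ≈ 0.2400.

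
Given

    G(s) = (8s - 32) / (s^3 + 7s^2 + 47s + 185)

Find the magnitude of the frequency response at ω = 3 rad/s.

|G(j3)| ≈ 0.2396

Substitute s = j3: numerator = -32 + j24, denominator = 122 + j114.
|G(j3)| = |-32 + j24| / |122 + j114| = 40 / 166.97 ≈ 0.2396.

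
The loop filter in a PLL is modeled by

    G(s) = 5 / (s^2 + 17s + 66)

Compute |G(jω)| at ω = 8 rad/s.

Substitute s = j8: numerator = 5, denominator = 2 + j136.
|G(j8)| = |5| / |2 + j136| = 5 / 136.01 ≈ 0.03676.

|G(j8)| ≈ 0.03676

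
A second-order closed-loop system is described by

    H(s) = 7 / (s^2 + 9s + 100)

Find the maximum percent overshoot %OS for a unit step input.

%OS ≈ 20.5%

Comparing s^2 + 9s + 100 to s^2 + 2ζωₙs + ωₙ²: ωₙ = 10 rad/s and ζ = 9/(2·10) = 0.45.
%OS = 100·exp(−πζ/√(1−ζ²)) = 100·exp(−π·0.45/√(1−0.45²)) ≈ 20.5%.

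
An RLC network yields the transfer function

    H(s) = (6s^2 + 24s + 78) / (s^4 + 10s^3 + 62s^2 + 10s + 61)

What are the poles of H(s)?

s = ±j, -5 ± 6j

The poles are the roots of the denominator s^4 + 10s^3 + 62s^2 + 10s + 61 = 0.
No real roots exist; factor into two real quadratics: (s^2 + 1)(s^2 + 10s + 61) = 0.
Each quadratic gives a conjugate pair via the quadratic formula.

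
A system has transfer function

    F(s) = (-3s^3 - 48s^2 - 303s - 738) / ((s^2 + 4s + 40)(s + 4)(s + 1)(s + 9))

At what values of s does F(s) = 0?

s = -5 ± 4j, -6

Set the numerator to zero: -3s^3 - 48s^2 - 303s - 738 = 0, i.e. -3·(s^3 + 16s^2 + 101s + 246) = 0.
Factoring: (s^2 + 10s + 41)(s + 6) = 0.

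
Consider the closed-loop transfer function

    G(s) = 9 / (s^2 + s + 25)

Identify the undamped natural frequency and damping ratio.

Compare the denominator to the standard form s^2 + 2ζωₙs + ωₙ².
ωₙ² = 25, so ωₙ = 5 rad/s.
2ζωₙ = 1, so ζ = 1/(2·5) = 0.1.

ωₙ = 5 rad/s, ζ = 0.1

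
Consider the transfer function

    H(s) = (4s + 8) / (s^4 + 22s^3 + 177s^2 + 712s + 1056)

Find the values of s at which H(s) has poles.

s = -4 + 4j, -4 - 4j, -3, -11

The poles are the roots of the denominator s^4 + 22s^3 + 177s^2 + 712s + 1056 = 0.
Trying s = -3: the polynomial evaluates to 0, so (s + 3) is a factor.
Dividing out leaves s^3 + 19s^2 + 120s + 352 = 0.
This factors further as (s^2 + 8s + 32)(s + 11) = 0.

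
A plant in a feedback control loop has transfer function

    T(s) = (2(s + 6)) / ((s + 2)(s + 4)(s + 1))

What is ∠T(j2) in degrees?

∠T(j2) ≈ -116.6°

At s = j2: numerator = 12 + j4, denominator = -20 + j20.
∠T = ∠num − ∠den = 18.435° − (135°) = -116.6°.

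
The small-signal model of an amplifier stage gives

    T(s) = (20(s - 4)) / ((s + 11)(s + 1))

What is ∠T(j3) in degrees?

∠T(j3) ≈ 56.31°

At s = j3: numerator = -80 + j60, denominator = 2 + j36.
∠T = ∠num − ∠den = 143.13° − (86.820°) = 56.31°.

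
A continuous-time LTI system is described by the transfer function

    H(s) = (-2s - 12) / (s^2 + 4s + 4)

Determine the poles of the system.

s = -2, -2

The poles are the roots of the denominator s^2 + 4s + 4 = 0.
Factoring: (s + 2)^2 = 0, so s = -2 and s = -2.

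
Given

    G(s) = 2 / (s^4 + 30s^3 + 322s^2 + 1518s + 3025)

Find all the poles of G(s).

s = -4 ± 3j, -11, -11

The poles are the roots of the denominator s^4 + 30s^3 + 322s^2 + 1518s + 3025 = 0.
Trying s = -11: the polynomial evaluates to 0, so (s + 11) is a factor.
Dividing out leaves s^3 + 19s^2 + 113s + 275 = 0.
This factors further as (s^2 + 8s + 25)(s + 11) = 0.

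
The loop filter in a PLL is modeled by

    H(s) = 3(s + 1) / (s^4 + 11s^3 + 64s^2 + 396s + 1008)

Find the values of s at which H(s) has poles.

s = 6j, -6j, -4, -7

The poles are the roots of the denominator s^4 + 11s^3 + 64s^2 + 396s + 1008 = 0.
Trying s = -4: the polynomial evaluates to 0, so (s + 4) is a factor.
Dividing out leaves s^3 + 7s^2 + 36s + 252 = 0.
This factors further as (s^2 + 36)(s + 7) = 0.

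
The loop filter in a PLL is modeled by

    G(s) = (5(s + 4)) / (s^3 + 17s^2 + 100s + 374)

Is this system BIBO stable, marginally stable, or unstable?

stable

The denominator s^3 + 17s^2 + 100s + 374 factors as (s + 11)(s^2 + 6s + 34), giving poles at s = -11, -3 + 5j, -3 - 5j.
Since all poles lie strictly in the left half-plane, the system is stable.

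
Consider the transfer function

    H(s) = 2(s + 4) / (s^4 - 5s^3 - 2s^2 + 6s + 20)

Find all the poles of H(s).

The poles are the roots of the denominator s^4 - 5s^3 - 2s^2 + 6s + 20 = 0.
Trying s = 5: the polynomial evaluates to 0, so (s - 5) is a factor.
Dividing out leaves s^3 - 2s - 4 = 0.
This factors further as (s - 2)(s^2 + 2s + 2) = 0.

s = 5, 2, -1 ± j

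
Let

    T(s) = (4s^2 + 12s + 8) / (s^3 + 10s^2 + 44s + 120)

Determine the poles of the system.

The poles are the roots of the denominator s^3 + 10s^2 + 44s + 120 = 0.
Trying s = -6: the polynomial evaluates to 0, so (s + 6) is a factor.
Dividing out leaves s^2 + 4s + 20 = 0.
The quadratic formula then gives s = -2 ± 4j.

s = -2 ± 4j, -6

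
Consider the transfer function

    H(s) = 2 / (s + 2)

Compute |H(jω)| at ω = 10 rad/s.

|H(j10)| ≈ 0.1961

Substitute s = j10: numerator = 2, denominator = 2 + j10.
|H(j10)| = |2| / |2 + j10| = 2 / 10.198 ≈ 0.1961.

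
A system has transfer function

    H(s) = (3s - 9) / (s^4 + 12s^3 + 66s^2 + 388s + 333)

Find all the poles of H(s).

The poles are the roots of the denominator s^4 + 12s^3 + 66s^2 + 388s + 333 = 0.
Trying s = -1: the polynomial evaluates to 0, so (s + 1) is a factor.
Dividing out leaves s^3 + 11s^2 + 55s + 333 = 0.
This factors further as (s^2 + 2s + 37)(s + 9) = 0.

s = -1, -1 + 6j, -1 - 6j, -9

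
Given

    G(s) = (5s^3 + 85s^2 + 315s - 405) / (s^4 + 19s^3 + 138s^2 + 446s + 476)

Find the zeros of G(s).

Set the numerator to zero: 5s^3 + 85s^2 + 315s - 405 = 0, i.e. 5·(s^3 + 17s^2 + 63s - 81) = 0.
Factoring: (s + 9)^2(s - 1) = 0.

s = -9, 1, -9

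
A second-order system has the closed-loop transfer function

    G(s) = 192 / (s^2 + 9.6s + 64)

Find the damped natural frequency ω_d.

Comparing s^2 + 9.6s + 64 to s^2 + 2ζωₙs + ωₙ²: ωₙ = 8 rad/s and ζ = 9.6/(2·8) = 0.6.
ζωₙ = 9.6/2 = 4.8, so ω_d = ωₙ√(1−ζ²) = √(ωₙ² − (ζωₙ)²) = √(64 − 4.8²) = √40.96 = 6.400 rad/s.

ω_d = 6.400 rad/s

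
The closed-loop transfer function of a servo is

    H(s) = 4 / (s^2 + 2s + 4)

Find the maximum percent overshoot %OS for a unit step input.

Comparing s^2 + 2s + 4 to s^2 + 2ζωₙs + ωₙ²: ωₙ = 2 rad/s and ζ = 2/(2·2) = 0.5.
%OS = 100·exp(−πζ/√(1−ζ²)) = 100·exp(−π·0.5/√(1−0.5²)) ≈ 16.3%.

%OS ≈ 16.3%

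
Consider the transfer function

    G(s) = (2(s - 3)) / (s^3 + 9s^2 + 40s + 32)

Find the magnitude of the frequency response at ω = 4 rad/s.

|G(j4)| ≈ 0.06779

Substitute s = j4: numerator = -6 + j8, denominator = -112 + j96.
|G(j4)| = |-6 + j8| / |-112 + j96| = 10 / 147.51 ≈ 0.06779.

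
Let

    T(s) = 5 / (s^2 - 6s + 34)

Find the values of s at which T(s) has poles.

The poles are the roots of the denominator s^2 - 6s + 34 = 0.
Using the quadratic formula: s = (6 ± √(-100))/2 = 3 ± 5j.

s = 3 + 5j, 3 - 5j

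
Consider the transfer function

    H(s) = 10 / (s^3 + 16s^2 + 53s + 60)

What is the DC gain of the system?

Set s = 0: H(0) = (10) / (60) = 1/6.

H(0) = 1/6 ≈ 0.1667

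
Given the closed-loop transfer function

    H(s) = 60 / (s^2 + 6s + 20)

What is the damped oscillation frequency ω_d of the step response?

ω_d ≈ 3.317 rad/s

Comparing s^2 + 6s + 20 to s^2 + 2ζωₙs + ωₙ²: ωₙ = √20 ≈ 4.472 rad/s and ζ = 6/(2·√20) ≈ 0.6708.
ζωₙ = 6/2 = 3, so ω_d = ωₙ√(1−ζ²) = √(ωₙ² − (ζωₙ)²) = √(20 − 3²) = √11 ≈ 3.317 rad/s.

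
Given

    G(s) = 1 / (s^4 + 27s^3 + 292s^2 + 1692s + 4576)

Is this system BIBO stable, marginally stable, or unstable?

The denominator s^4 + 27s^3 + 292s^2 + 1692s + 4576 factors as (s^2 + 8s + 52)(s + 11)(s + 8), giving poles at s = -4 ± 6j, -11, -8.
Since all poles lie strictly in the left half-plane, the system is stable.

stable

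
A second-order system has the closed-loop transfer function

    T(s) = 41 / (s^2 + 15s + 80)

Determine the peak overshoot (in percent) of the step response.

Comparing s^2 + 15s + 80 to s^2 + 2ζωₙs + ωₙ²: ωₙ = √80 ≈ 8.944 rad/s and ζ = 15/(2·√80) ≈ 0.8385.
%OS = 100·exp(−πζ/√(1−ζ²)) = 100·exp(−π·0.8385/√(1−0.8385²)) ≈ 0.795%.

%OS ≈ 0.795%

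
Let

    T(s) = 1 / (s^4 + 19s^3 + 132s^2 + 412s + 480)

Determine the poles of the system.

s = -8, -4 + 2j, -4 - 2j, -3

The poles are the roots of the denominator s^4 + 19s^3 + 132s^2 + 412s + 480 = 0.
Trying s = -8: the polynomial evaluates to 0, so (s + 8) is a factor.
Dividing out leaves s^3 + 11s^2 + 44s + 60 = 0.
This factors further as (s^2 + 8s + 20)(s + 3) = 0.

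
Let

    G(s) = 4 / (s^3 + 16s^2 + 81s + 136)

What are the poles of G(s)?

s = -4 + j, -4 - j, -8

The poles are the roots of the denominator s^3 + 16s^2 + 81s + 136 = 0.
Trying s = -8: the polynomial evaluates to 0, so (s + 8) is a factor.
Dividing out leaves s^2 + 8s + 17 = 0.
The quadratic formula then gives s = -4 ± 1j.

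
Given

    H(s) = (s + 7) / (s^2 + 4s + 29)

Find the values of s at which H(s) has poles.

s = -2 + 5j, -2 - 5j

The poles are the roots of the denominator s^2 + 4s + 29 = 0.
Using the quadratic formula: s = (-4 ± √(-100))/2 = -2 ± 5j.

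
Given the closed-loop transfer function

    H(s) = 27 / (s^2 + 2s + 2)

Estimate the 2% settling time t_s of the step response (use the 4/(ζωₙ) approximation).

t_s ≈ 4 s

Comparing s^2 + 2s + 2 to s^2 + 2ζωₙs + ωₙ²: ωₙ = √2 ≈ 1.414 rad/s and ζ = 2/(2·√2) ≈ 0.7071.
ζωₙ = 2/2 = 1, so t_s ≈ 4/(ζωₙ) = 4/1 = 4 s.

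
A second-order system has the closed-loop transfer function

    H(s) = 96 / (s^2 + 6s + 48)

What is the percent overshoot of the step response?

Comparing s^2 + 6s + 48 to s^2 + 2ζωₙs + ωₙ²: ωₙ = √48 ≈ 6.928 rad/s and ζ = 6/(2·√48) ≈ 0.4330.
%OS = 100·exp(−πζ/√(1−ζ²)) = 100·exp(−π·0.4330/√(1−0.4330²)) ≈ 22.1%.

%OS ≈ 22.1%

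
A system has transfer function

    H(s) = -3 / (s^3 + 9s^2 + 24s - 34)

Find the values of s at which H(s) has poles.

s = -5 + 3j, -5 - 3j, 1

The poles are the roots of the denominator s^3 + 9s^2 + 24s - 34 = 0.
Trying s = 1: the polynomial evaluates to 0, so (s - 1) is a factor.
Dividing out leaves s^2 + 10s + 34 = 0.
The quadratic formula then gives s = -5 ± 3j.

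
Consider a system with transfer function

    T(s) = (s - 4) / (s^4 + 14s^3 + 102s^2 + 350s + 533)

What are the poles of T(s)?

s = -3 ± 2j, -4 ± 5j

The poles are the roots of the denominator s^4 + 14s^3 + 102s^2 + 350s + 533 = 0.
No real roots exist; factor into two real quadratics: (s^2 + 6s + 13)(s^2 + 8s + 41) = 0.
Each quadratic gives a conjugate pair via the quadratic formula.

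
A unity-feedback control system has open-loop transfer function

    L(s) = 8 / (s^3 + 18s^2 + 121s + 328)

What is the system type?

The denominator has no factor of s at the origin — no free integrator — so this is a Type 0 system.

Type 0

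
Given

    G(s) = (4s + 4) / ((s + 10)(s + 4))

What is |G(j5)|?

Substitute s = j5: numerator = 4 + j20, denominator = 15 + j70.
|G(j5)| = |4 + j20| / |15 + j70| = 20.396 / 71.589 ≈ 0.2849.

|G(j5)| ≈ 0.2849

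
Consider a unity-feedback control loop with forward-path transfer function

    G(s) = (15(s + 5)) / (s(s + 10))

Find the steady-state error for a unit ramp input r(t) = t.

G(s) has one pole at the origin.
This is a Type 1 system. Kv = lim_{s→0} s·G(s) = 75/10 = 15/2.
e_ss = 1/Kv = 1/(15/2) = 2/15 ≈ 0.1333.

e_ss = 0.1333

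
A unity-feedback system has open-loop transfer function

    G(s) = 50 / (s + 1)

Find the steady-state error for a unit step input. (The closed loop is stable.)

G(s) has no poles at the origin.
This is a Type 0 system. Kp = lim_{s→0} G(s) = 50/1.
e_ss = 1/(1 + Kp) = 1/(1 + 50) = 1/51 ≈ 0.01961.

e_ss = 0.01961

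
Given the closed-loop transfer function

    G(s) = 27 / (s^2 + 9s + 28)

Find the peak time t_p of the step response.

t_p ≈ 1.128 s

Comparing s^2 + 9s + 28 to s^2 + 2ζωₙs + ωₙ²: ωₙ = √28 ≈ 5.292 rad/s and ζ = 9/(2·√28) ≈ 0.8504.
ζωₙ = 9/2 = 4.5, so ω_d = ωₙ√(1−ζ²) = √(ωₙ² − (ζωₙ)²) = √(28 − 4.5²) = √7.75 ≈ 2.784 rad/s.
t_p = π/ω_d = π/2.784 ≈ 1.128 s.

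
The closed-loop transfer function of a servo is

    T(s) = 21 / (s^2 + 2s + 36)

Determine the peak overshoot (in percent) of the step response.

%OS ≈ 58.8%

Comparing s^2 + 2s + 36 to s^2 + 2ζωₙs + ωₙ²: ωₙ = 6 rad/s and ζ = 2/(2·6) ≈ 0.1667.
%OS = 100·exp(−πζ/√(1−ζ²)) = 100·exp(−π·0.1667/√(1−0.1667²)) ≈ 58.8%.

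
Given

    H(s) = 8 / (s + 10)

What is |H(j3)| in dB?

Substitute s = j3: numerator = 8, denominator = 10 + j3.
|H(j3)| = |8| / |10 + j3| = 8 / 10.440 ≈ 0.7663.
In decibels: 20·log₁₀(0.7663) ≈ -2.31 dB.

|H(j3)|_dB ≈ -2.31 dB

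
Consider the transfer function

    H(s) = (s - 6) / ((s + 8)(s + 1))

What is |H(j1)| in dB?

|H(j1)|_dB ≈ -5.46 dB

Substitute s = j1: numerator = -6 + j1, denominator = 7 + j9.
|H(j1)| = |-6 + j1| / |7 + j9| = 6.0828 / 11.402 ≈ 0.5335.
In decibels: 20·log₁₀(0.5335) ≈ -5.46 dB.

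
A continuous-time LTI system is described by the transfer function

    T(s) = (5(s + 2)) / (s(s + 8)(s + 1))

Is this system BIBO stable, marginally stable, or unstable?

The poles can be read from the denominator factors: s = 0, -8, -1.
Since the simple pole(s) at s = 0 lie on the jω-axis with none in the right half-plane, the system is marginally stable.

marginally stable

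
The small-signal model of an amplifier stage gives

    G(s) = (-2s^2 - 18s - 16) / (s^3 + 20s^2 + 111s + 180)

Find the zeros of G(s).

s = -1, -8

Set the numerator to zero: -2s^2 - 18s - 16 = 0, i.e. -2·(s^2 + 9s + 8) = 0.
Factoring: (s + 1)(s + 8) = 0.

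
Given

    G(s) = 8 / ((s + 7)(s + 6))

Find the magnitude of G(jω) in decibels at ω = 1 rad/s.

|G(j1)|_dB ≈ -14.6 dB

Substitute s = j1: numerator = 8, denominator = 41 + j13.
|G(j1)| = |8| / |41 + j13| = 8 / 43.012 ≈ 0.1860.
In decibels: 20·log₁₀(0.1860) ≈ -14.6 dB.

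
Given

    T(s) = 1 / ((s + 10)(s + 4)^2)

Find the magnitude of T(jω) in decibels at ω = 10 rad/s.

Substitute s = j10: numerator = 1, denominator = -1640 - j40.
|T(j10)| = |1| / |-1640 - j40| = 1 / 1640.5 ≈ 0.0006096.
In decibels: 20·log₁₀(0.0006096) ≈ -64.3 dB.

|T(j10)|_dB ≈ -64.3 dB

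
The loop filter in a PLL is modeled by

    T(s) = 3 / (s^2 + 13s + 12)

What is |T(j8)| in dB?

|T(j8)|_dB ≈ -31.8 dB

Substitute s = j8: numerator = 3, denominator = -52 + j104.
|T(j8)| = |3| / |-52 + j104| = 3 / 116.28 ≈ 0.02580.
In decibels: 20·log₁₀(0.02580) ≈ -31.8 dB.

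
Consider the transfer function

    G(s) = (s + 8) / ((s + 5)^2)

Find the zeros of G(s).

s = -8

Set the numerator to zero: s + 8 = 0.
So s = -8.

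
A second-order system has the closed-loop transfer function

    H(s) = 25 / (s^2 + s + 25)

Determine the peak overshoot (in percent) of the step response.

%OS ≈ 72.9%

Comparing s^2 + s + 25 to s^2 + 2ζωₙs + ωₙ²: ωₙ = 5 rad/s and ζ = 1/(2·5) = 0.1.
%OS = 100·exp(−πζ/√(1−ζ²)) = 100·exp(−π·0.1/√(1−0.1²)) ≈ 72.9%.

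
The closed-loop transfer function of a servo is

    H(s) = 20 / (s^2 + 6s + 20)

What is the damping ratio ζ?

Compare the denominator to the standard form s^2 + 2ζωₙs + ωₙ².
ωₙ² = 20, so ωₙ = √20 ≈ 4.472 rad/s.
2ζωₙ = 6, so ζ = 6/(2·√20) ≈ 0.6708.
With ζ = 0.6708 the response is underdamped.

ζ ≈ 0.6708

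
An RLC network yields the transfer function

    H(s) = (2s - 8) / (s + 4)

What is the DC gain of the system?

H(0) = -2

Set s = 0: H(0) = (-8) / (4) = -2.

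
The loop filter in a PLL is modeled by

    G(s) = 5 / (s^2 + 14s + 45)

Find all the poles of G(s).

The poles are the roots of the denominator s^2 + 14s + 45 = 0.
Factoring: (s + 5)(s + 9) = 0, so s = -5 and s = -9.

s = -5, -9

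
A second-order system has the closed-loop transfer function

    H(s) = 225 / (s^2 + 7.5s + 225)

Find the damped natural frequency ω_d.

Comparing s^2 + 7.5s + 225 to s^2 + 2ζωₙs + ωₙ²: ωₙ = 15 rad/s and ζ = 7.5/(2·15) = 0.25.
ζωₙ = 7.5/2 = 3.75, so ω_d = ωₙ√(1−ζ²) = √(ωₙ² − (ζωₙ)²) = √(225 − 3.75²) = √210.9375 ≈ 14.52 rad/s.

ω_d ≈ 14.52 rad/s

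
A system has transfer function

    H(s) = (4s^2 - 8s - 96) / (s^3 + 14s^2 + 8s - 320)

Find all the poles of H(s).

The poles are the roots of the denominator s^3 + 14s^2 + 8s - 320 = 0.
Trying s = -8: the polynomial evaluates to 0, so (s + 8) is a factor.
Dividing out leaves s^2 + 6s - 40 = 0.
Factoring the quadratic: (s + 10)(s - 4) = 0.

s = -8, -10, 4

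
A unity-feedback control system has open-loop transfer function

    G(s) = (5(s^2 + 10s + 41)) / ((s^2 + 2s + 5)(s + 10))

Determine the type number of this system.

Type 0

The denominator has no factor of s at the origin — no free integrator — so this is a Type 0 system.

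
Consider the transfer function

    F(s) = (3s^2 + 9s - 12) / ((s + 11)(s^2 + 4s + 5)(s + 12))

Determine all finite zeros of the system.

s = -4, 1

Set the numerator to zero: 3s^2 + 9s - 12 = 0, i.e. 3·(s^2 + 3s - 4) = 0.
Factoring: (s + 4)(s - 1) = 0.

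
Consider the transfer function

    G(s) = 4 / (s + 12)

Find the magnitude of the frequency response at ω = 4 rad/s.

|G(j4)| ≈ 0.3162

Substitute s = j4: numerator = 4, denominator = 12 + j4.
|G(j4)| = |4| / |12 + j4| = 4 / 12.649 ≈ 0.3162.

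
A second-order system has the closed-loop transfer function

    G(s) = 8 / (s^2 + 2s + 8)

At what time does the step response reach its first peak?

t_p ≈ 1.187 s

Comparing s^2 + 2s + 8 to s^2 + 2ζωₙs + ωₙ²: ωₙ = √8 ≈ 2.828 rad/s and ζ = 2/(2·√8) ≈ 0.3536.
ζωₙ = 2/2 = 1, so ω_d = ωₙ√(1−ζ²) = √(ωₙ² − (ζωₙ)²) = √(8 − 1²) = √7 ≈ 2.646 rad/s.
t_p = π/ω_d = π/2.646 ≈ 1.187 s.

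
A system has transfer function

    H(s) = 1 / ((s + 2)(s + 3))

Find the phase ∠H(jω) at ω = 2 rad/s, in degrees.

At s = j2: numerator = 1, denominator = 2 + j10.
∠H = ∠num − ∠den = 0° − (78.690°) = -78.69°.

∠H(j2) ≈ -78.69°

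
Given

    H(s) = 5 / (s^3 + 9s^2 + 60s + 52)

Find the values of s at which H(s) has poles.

The poles are the roots of the denominator s^3 + 9s^2 + 60s + 52 = 0.
Trying s = -1: the polynomial evaluates to 0, so (s + 1) is a factor.
Dividing out leaves s^2 + 8s + 52 = 0.
The quadratic formula then gives s = -4 ± 6j.

s = -1, -4 ± 6j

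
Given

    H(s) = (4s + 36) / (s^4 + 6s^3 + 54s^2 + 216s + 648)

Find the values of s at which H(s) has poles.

s = ±6j, -3 ± 3j

The poles are the roots of the denominator s^4 + 6s^3 + 54s^2 + 216s + 648 = 0.
No real roots exist; factor into two real quadratics: (s^2 + 36)(s^2 + 6s + 18) = 0.
Each quadratic gives a conjugate pair via the quadratic formula.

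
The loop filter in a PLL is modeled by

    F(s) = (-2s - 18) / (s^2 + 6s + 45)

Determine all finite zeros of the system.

s = -9

Set the numerator to zero: -2s - 18 = 0, i.e. -2·(s + 9) = 0.
So s = -9.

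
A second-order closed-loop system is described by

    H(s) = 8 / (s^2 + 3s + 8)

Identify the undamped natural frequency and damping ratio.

ωₙ ≈ 2.828 rad/s, ζ ≈ 0.5303

Compare the denominator to the standard form s^2 + 2ζωₙs + ωₙ².
ωₙ² = 8, so ωₙ = √8 ≈ 2.828 rad/s.
2ζωₙ = 3, so ζ = 3/(2·√8) ≈ 0.5303.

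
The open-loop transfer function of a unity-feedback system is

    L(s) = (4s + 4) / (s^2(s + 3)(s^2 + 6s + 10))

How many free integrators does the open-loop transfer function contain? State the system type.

The denominator has 2 factors of s at the origin (free integrators), so this is a Type 2 system.

Type 2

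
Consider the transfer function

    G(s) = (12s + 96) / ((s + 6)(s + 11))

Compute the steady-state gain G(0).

Set s = 0: G(0) = (96) / (66) = 16/11.

G(0) = 16/11 ≈ 1.455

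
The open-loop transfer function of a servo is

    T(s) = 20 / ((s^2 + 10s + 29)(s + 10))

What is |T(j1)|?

|T(j1)| ≈ 0.06693

Substitute s = j1: numerator = 20, denominator = 270 + j128.
|T(j1)| = |20| / |270 + j128| = 20 / 298.80 ≈ 0.06693.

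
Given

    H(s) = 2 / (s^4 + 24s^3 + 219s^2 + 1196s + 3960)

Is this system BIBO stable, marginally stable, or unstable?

stable

The denominator s^4 + 24s^3 + 219s^2 + 1196s + 3960 factors as (s^2 + 4s + 40)(s + 11)(s + 9), giving poles at s = -2 + 6j, -2 - 6j, -11, -9.
Since all poles lie strictly in the left half-plane, the system is stable.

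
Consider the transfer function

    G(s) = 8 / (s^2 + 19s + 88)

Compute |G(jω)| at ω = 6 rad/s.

Substitute s = j6: numerator = 8, denominator = 52 + j114.
|G(j6)| = |8| / |52 + j114| = 8 / 125.30 ≈ 0.06385.

|G(j6)| ≈ 0.06385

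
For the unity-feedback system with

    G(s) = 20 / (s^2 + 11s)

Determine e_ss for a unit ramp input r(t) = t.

e_ss = 0.5500

G(s) has one pole at the origin.
This is a Type 1 system. Kv = lim_{s→0} s·G(s) = 20/11.
e_ss = 1/Kv = 1/(20/11) = 11/20 ≈ 0.5500.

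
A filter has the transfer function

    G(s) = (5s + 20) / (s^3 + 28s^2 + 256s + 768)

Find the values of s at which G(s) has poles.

s = -8, -12, -8

The poles are the roots of the denominator s^3 + 28s^2 + 256s + 768 = 0.
Trying s = -8: the polynomial evaluates to 0, so (s + 8) is a factor.
Dividing out leaves s^2 + 20s + 96 = 0.
Factoring the quadratic: (s + 12)(s + 8) = 0.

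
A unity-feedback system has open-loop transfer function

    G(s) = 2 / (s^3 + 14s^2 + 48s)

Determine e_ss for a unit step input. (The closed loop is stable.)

e_ss = 0

G(s) has one pole at the origin.
This is a Type 1 system; for a step input the steady-state error is zero.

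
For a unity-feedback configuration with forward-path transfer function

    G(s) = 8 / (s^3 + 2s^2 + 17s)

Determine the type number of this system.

Type 1

Factor s from the denominator: s^3 + 2s^2 + 17s = s·(s^2 + 2s + 17).
There is 1 pole at the origin, so the system is Type 1.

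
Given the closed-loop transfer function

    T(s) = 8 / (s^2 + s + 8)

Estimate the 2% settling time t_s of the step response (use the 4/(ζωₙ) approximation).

Comparing s^2 + s + 8 to s^2 + 2ζωₙs + ωₙ²: ωₙ = √8 ≈ 2.828 rad/s and ζ = 1/(2·√8) ≈ 0.1768.
ζωₙ = 1/2 = 0.5, so t_s ≈ 4/(ζωₙ) = 4/0.5 = 8 s.

t_s ≈ 8 s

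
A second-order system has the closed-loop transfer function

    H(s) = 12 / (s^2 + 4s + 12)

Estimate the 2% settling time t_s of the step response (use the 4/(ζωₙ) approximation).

Comparing s^2 + 4s + 12 to s^2 + 2ζωₙs + ωₙ²: ωₙ = √12 ≈ 3.464 rad/s and ζ = 4/(2·√12) ≈ 0.5774.
ζωₙ = 4/2 = 2, so t_s ≈ 4/(ζωₙ) = 4/2 = 2 s.

t_s ≈ 2 s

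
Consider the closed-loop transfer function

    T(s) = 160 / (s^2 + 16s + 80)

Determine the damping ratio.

ζ ≈ 0.8944

Compare the denominator to the standard form s^2 + 2ζωₙs + ωₙ².
ωₙ² = 80, so ωₙ = √80 ≈ 8.944 rad/s.
2ζωₙ = 16, so ζ = 16/(2·√80) ≈ 0.8944.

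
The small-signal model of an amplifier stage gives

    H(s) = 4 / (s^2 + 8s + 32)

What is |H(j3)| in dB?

|H(j3)|_dB ≈ -18.4 dB

Substitute s = j3: numerator = 4, denominator = 23 + j24.
|H(j3)| = |4| / |23 + j24| = 4 / 33.242 ≈ 0.1203.
In decibels: 20·log₁₀(0.1203) ≈ -18.4 dB.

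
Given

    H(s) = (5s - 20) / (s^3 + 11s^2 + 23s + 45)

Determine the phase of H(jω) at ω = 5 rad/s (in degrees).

∠H(j5) ≈ -53.83°

At s = j5: numerator = -20 + j25, denominator = -230 - j10.
∠H = ∠num − ∠den = 128.66° − (-177.51°) = 306.2°, which wraps to -53.83°.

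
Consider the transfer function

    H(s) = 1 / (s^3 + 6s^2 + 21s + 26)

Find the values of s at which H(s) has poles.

The poles are the roots of the denominator s^3 + 6s^2 + 21s + 26 = 0.
Trying s = -2: the polynomial evaluates to 0, so (s + 2) is a factor.
Dividing out leaves s^2 + 4s + 13 = 0.
The quadratic formula then gives s = -2 ± 3j.

s = -2 ± 3j, -2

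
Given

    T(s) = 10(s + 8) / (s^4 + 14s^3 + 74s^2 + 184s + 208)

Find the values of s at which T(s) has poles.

s = -2 + 2j, -2 - 2j, -5 + j, -5 - j

The poles are the roots of the denominator s^4 + 14s^3 + 74s^2 + 184s + 208 = 0.
No real roots exist; factor into two real quadratics: (s^2 + 4s + 8)(s^2 + 10s + 26) = 0.
Each quadratic gives a conjugate pair via the quadratic formula.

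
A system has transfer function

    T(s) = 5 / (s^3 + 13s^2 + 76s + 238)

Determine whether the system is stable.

The denominator s^3 + 13s^2 + 76s + 238 factors as (s^2 + 6s + 34)(s + 7), giving poles at s = -3 + 5j, -3 - 5j, -7.
Since all poles lie strictly in the left half-plane, the system is stable.

stable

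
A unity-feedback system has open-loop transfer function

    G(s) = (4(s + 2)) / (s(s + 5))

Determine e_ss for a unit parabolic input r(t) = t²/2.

e_ss = ∞

G(s) has one pole at the origin.
This is a Type 1 system; Ka = lim_{s→0} s^2·G(s) = 0, so the steady-state error for a parabola input is infinite.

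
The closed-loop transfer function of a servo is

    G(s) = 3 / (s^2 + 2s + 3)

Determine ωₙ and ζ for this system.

Compare the denominator to the standard form s^2 + 2ζωₙs + ωₙ².
ωₙ² = 3, so ωₙ = √3 ≈ 1.732 rad/s.
2ζωₙ = 2, so ζ = 2/(2·√3) ≈ 0.5774.
With ζ = 0.5774 the response is underdamped.

ωₙ ≈ 1.732 rad/s, ζ ≈ 0.5774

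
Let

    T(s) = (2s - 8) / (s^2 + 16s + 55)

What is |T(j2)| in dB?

|T(j2)|_dB ≈ -16.6 dB

Substitute s = j2: numerator = -8 + j4, denominator = 51 + j32.
|T(j2)| = |-8 + j4| / |51 + j32| = 8.9443 / 60.208 ≈ 0.1486.
In decibels: 20·log₁₀(0.1486) ≈ -16.6 dB.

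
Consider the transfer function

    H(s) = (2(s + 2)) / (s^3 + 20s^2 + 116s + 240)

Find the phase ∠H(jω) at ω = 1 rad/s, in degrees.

At s = j1: numerator = 4 + j2, denominator = 220 + j115.
∠H = ∠num − ∠den = 26.565° − (27.597°) = -1.032°.

∠H(j1) ≈ -1.032°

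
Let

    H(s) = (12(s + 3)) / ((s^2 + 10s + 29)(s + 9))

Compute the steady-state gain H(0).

At s = 0 each factor (s + a) contributes a and each (s^2 + bs + c) contributes c.
H(0) = 12·(3) / ((29) · (9)) = 36/261 = 4/29.

H(0) = 4/29 ≈ 0.1379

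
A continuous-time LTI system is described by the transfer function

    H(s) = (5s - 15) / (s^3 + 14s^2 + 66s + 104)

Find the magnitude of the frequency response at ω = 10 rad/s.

Substitute s = j10: numerator = -15 + j50, denominator = -1296 - j340.
|H(j10)| = |-15 + j50| / |-1296 - j340| = 52.202 / 1339.9 ≈ 0.03896.

|H(j10)| ≈ 0.03896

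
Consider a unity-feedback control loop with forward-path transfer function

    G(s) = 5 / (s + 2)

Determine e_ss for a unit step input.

e_ss = 0.2857

G(s) has no poles at the origin.
This is a Type 0 system. Kp = lim_{s→0} G(s) = 5/2.
e_ss = 1/(1 + Kp) = 1/(1 + 5/2) = 2/7 ≈ 0.2857.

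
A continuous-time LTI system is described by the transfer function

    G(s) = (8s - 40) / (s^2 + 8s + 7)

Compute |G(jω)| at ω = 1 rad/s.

|G(j1)| ≈ 4.079

Substitute s = j1: numerator = -40 + j8, denominator = 6 + j8.
|G(j1)| = |-40 + j8| / |6 + j8| = 40.792 / 10 ≈ 4.079.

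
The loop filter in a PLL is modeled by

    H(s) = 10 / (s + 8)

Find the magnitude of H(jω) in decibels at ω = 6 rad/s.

|H(j6)|_dB ≈ 0 dB

Substitute s = j6: numerator = 10, denominator = 8 + j6.
|H(j6)| = |10| / |8 + j6| = 10 / 10 = 1.
In decibels: 20·log₁₀(1) ≈ 0 dB.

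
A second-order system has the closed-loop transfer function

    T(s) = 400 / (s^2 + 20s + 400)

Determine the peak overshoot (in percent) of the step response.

%OS ≈ 16.3%

Comparing s^2 + 20s + 400 to s^2 + 2ζωₙs + ωₙ²: ωₙ = 20 rad/s and ζ = 20/(2·20) = 0.5.
%OS = 100·exp(−πζ/√(1−ζ²)) = 100·exp(−π·0.5/√(1−0.5²)) ≈ 16.3%.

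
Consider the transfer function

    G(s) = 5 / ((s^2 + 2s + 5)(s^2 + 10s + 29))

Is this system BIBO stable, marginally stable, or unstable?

The poles can be read from the denominator factors: s = -1 + 2j, -1 - 2j, -5 + 2j, -5 - 2j.
Since all poles lie strictly in the left half-plane, the system is stable.

stable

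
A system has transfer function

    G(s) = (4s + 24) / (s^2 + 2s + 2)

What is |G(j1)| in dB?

Substitute s = j1: numerator = 24 + j4, denominator = 1 + j2.
|G(j1)| = |24 + j4| / |1 + j2| = 24.331 / 2.2361 ≈ 10.88.
In decibels: 20·log₁₀(10.88) ≈ 20.7 dB.

|G(j1)|_dB ≈ 20.7 dB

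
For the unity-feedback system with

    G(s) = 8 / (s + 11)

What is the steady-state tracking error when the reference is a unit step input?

e_ss = 0.5789

G(s) has no poles at the origin.
This is a Type 0 system. Kp = lim_{s→0} G(s) = 8/11.
e_ss = 1/(1 + Kp) = 1/(1 + 8/11) = 11/19 ≈ 0.5789.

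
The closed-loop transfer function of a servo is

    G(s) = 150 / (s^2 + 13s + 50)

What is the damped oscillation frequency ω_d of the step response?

ω_d ≈ 2.784 rad/s

Comparing s^2 + 13s + 50 to s^2 + 2ζωₙs + ωₙ²: ωₙ = √50 ≈ 7.071 rad/s and ζ = 13/(2·√50) ≈ 0.9192.
ζωₙ = 13/2 = 6.5, so ω_d = ωₙ√(1−ζ²) = √(ωₙ² − (ζωₙ)²) = √(50 − 6.5²) = √7.75 ≈ 2.784 rad/s.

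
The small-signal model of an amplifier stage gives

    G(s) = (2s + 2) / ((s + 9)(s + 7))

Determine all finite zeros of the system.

Set the numerator to zero: 2s + 2 = 0, i.e. 2·(s + 1) = 0.
So s = -1.

s = -1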